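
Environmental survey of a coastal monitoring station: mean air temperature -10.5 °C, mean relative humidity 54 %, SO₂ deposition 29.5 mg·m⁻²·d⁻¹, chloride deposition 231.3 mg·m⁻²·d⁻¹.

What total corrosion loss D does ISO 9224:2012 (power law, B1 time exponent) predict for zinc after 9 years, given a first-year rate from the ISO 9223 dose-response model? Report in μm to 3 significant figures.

zinc: temperature factor f = +0.038·(-20.5) = -0.7790
  sulphur-dioxide contribution → 0.3146 μm/a
  chloride contribution → 0.2458 μm/a
  ⇒ r_corr(zinc) = 0.5604 μm/a
ISO 9224: D(t) = r_corr · t^b with b = 0.813 (zinc, B1)
  D(9) = 0.5604 × 9^0.813 = 0.5604 × 5.968 = 3.344 μm

D(9) = 3.34 μm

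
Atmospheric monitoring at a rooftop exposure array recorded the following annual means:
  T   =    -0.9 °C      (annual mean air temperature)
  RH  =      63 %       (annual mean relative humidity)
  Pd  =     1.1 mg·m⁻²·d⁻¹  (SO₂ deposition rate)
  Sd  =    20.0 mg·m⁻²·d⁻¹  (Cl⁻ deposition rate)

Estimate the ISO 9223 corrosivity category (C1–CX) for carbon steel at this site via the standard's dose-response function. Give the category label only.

C2

carbon steel: temperature factor f = +0.150·(-10.9) = -1.6350
  SO₂ term: 1.77·1.1^0.52·exp(0.02·63-1.6350) = 1.278
  Sd branch = 0.102·Sd^0.62·e^(0.033·RH+0.04·T) = 5.041 μm/a
  r_corr = 1.278 + 5.041 = 6.319 μm/a
Category bounds: 1.3…25 μm/a bracket r_corr ⇒ C2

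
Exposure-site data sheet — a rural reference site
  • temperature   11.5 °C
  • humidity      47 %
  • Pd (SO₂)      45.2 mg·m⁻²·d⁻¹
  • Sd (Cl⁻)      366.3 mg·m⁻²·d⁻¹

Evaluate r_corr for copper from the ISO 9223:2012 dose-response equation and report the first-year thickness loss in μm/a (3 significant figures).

r_corr = 0.684 μm/a

copper: T>10 °C ⇒ hinge -0.080·(11.5−10) = -0.1200
  SO₂ term: 0.0053·45.2^0.26·exp(0.059·47-0.1200) = 0.2027
  Cl⁻ term: 0.01025·366.3^0.27·exp(0.036·47+0.049·11.5) = 0.4814
  r_corr = 0.2027 + 0.4814 = 0.6841 μm/a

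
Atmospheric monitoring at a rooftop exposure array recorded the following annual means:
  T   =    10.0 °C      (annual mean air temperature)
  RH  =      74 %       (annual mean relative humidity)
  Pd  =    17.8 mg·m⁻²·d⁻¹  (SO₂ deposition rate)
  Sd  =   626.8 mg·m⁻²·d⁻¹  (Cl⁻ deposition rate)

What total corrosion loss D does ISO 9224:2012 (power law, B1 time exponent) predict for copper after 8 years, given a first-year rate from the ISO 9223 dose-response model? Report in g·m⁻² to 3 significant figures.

D(8) = 80.7 g·m⁻²

copper: f(T) = +0.126·(T−10) [T≤10 °C] = +0.0000
  sulphur-dioxide contribution → 0.8821 μm/a
  chloride contribution → 1.367 μm/a
  total first-year rate 2.249 μm/a
Long-term exponent b (ISO 9224 Table 2, B1) = 0.667
  D(8) = 2.249 × 8^0.667 = 2.249 × 4.003 = 9.002 μm
  Mass loss = 9.002 μm × 8.96 g/cm³ = 80.66 g·m⁻²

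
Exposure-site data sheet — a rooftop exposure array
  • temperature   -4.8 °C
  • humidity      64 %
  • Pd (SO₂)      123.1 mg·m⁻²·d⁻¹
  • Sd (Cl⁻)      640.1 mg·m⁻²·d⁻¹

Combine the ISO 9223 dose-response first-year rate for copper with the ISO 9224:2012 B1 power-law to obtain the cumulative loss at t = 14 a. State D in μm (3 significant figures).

D(14) = 3.43 μm

copper: temperature factor f = +0.126·(-14.8) = -1.8648
  SO₂ term: 0.0053·123.1^0.26·exp(0.059·64-1.8648) = 0.1252
  Sd branch = 0.01025·Sd^0.27·e^(0.036·RH+0.049·T) = 0.4644 μm/a
  sum: 0.1252 + 0.4644 → r_corr = 0.5896 μm/a
Long-term exponent b (ISO 9224 Table 2, B1) = 0.667
  D(14) = 0.5896 × 14^0.667 = 0.5896 × 5.814 = 3.428 μm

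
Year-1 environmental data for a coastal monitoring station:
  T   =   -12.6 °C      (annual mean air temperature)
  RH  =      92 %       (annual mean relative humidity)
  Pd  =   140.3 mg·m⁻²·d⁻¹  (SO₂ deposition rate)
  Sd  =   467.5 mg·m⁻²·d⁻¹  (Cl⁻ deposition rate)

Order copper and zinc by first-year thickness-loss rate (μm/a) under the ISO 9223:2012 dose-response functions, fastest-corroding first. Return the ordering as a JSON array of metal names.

copper: f(T) = +0.126·(T−10) [T≤10 °C] = -2.8476
  Pd branch = 0.0053·Pd^0.26·e^(0.059·RH+f) = 0.253 μm/a
  Cl⁻ term: 0.01025·467.5^0.27·exp(0.036·92+0.049·-12.6) = 0.7977
  r_corr = 0.253 + 0.7977 = 1.051 μm/a
zinc: temperature factor f = +0.038·(-22.6) = -0.8588
  Pd branch = 0.0129·Pd^0.44·e^(0.046·RH+f) = 3.313 μm/a
  Cl⁻ term: 0.0175·467.5^0.57·exp(0.008·92+0.085·-12.6) = 0.4162
  sum: 3.313 + 0.4162 → r_corr = 3.729 μm/a
Ordering by μm/a: zinc (3.73) > copper (1.05)

["zinc", "copper"]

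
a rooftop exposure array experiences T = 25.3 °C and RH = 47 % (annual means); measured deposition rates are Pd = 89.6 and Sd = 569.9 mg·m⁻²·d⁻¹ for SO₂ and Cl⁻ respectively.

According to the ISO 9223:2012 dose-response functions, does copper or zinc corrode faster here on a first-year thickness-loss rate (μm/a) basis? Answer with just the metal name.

copper: T>10 °C ⇒ hinge -0.080·(25.3−10) = -1.2240
  SO₂ term: 0.0053·89.6^0.26·exp(0.059·47-1.2240) = 0.08028
  Cl⁻ term: 0.01025·569.9^0.27·exp(0.036·47+0.049·25.3) = 1.067
  r_corr = 0.08028 + 1.067 = 1.147 μm/a
zinc: temperature factor f = -0.071·(15.3) = -1.0863
  SO₂ term: 0.0129·89.6^0.44·exp(0.046·47-1.0863) = 0.2734
  Sd branch = 0.0175·Sd^0.57·e^(0.008·RH+0.085·T) = 8.149 μm/a
  sum: 0.2734 + 8.149 → r_corr = 8.422 μm/a
Ordering by μm/a: zinc (8.42) > copper (1.15)

zinc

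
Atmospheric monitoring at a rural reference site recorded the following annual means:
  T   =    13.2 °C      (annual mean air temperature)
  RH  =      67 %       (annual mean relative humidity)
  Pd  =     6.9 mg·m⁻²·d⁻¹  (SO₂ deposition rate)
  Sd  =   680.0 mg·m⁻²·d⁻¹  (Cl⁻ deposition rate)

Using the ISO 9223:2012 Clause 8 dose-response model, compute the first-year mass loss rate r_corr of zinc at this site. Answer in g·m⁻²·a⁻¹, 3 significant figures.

r_corr = 30.7 g·m⁻²·a⁻¹

zinc: T>10 °C ⇒ hinge -0.071·(13.2−10) = -0.2272
  SO₂ term: 0.0129·6.9^0.44·exp(0.046·67-0.2272) = 0.5242
  Cl⁻ term: 0.0175·680.0^0.57·exp(0.008·67+0.085·13.2) = 3.781
  r_corr = 0.5242 + 3.781 = 4.305 μm/a
Convert to mass loss: 4.305 μm/a × 7.14 g/cm³ = 30.74 g·m⁻²·a⁻¹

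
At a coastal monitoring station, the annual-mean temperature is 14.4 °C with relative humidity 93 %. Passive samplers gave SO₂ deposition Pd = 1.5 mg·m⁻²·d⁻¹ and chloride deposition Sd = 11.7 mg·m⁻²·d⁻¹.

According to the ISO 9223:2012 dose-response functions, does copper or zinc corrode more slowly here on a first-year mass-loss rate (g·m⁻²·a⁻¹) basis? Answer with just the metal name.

copper: f(T) = -0.080·(T−10) [T>10 °C] = -0.3520
  SO₂ term: 0.0053·1.5^0.26·exp(0.059·93-0.3520) = 1
  Sd branch = 0.01025·Sd^0.27·e^(0.036·RH+0.049·T) = 1.147 μm/a
  sum: 1 + 1.147 → r_corr = 2.147 μm/a
  mass loss = 2.147 μm/a × 8.96 g/cm³ = 19.24 g·m⁻²·a⁻¹
zinc: temperature factor f = -0.071·(4.4) = -0.3124
  Pd branch = 0.0129·Pd^0.44·e^(0.046·RH+f) = 0.8134 μm/a
  Cl⁻ term: 0.0175·11.7^0.57·exp(0.008·93+0.085·14.4) = 0.5089
  r_corr = 0.8134 + 0.5089 = 1.322 μm/a
  mass loss = 1.322 μm/a × 7.14 g/cm³ = 9.441 g·m⁻²·a⁻¹
Ordering by g·m⁻²·a⁻¹: copper (19.2) > zinc (9.44)

zinc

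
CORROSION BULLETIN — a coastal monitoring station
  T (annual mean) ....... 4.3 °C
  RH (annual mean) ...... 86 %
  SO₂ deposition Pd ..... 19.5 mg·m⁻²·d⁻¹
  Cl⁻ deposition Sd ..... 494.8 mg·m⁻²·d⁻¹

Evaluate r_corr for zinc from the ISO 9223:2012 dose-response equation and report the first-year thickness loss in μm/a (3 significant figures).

r_corr = 3.73 μm/a

zinc: T≤10 °C ⇒ hinge +0.038·(4.3−10) = -0.2166
  SO₂ term: 0.0129·19.5^0.44·exp(0.046·86-0.2166) = 2.005
  Sd branch = 0.0175·Sd^0.57·e^(0.008·RH+0.085·T) = 1.723 μm/a
  r_corr = 2.005 + 1.723 = 3.729 μm/a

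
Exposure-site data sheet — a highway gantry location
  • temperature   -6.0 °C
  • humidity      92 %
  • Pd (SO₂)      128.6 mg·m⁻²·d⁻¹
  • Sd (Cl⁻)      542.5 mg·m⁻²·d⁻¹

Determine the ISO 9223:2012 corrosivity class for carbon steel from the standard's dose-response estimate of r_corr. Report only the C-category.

carbon steel: f(T) = +0.150·(T−10) [T≤10 °C] = -2.4000
  SO₂ term: 1.77·128.6^0.52·exp(0.02·92-2.4000) = 12.63
  Sd branch = 0.102·Sd^0.62·e^(0.033·RH+0.04·T) = 82.84 μm/a
  r_corr = 12.63 + 82.84 = 95.47 μm/a
Category bounds: 80…200 μm/a bracket r_corr ⇒ C5

C5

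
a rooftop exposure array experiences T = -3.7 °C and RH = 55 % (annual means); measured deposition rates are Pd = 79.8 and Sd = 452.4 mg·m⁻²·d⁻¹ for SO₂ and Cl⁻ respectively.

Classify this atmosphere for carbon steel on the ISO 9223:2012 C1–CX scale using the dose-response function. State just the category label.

C3

carbon steel: temperature factor f = +0.150·(-13.7) = -2.0550
  sulphur-dioxide contribution → 6.641 μm/a
  chloride contribution → 23.93 μm/a
  ⇒ r_corr(carbon steel) = 30.57 μm/a
Category bounds: 25…50 μm/a bracket r_corr ⇒ C3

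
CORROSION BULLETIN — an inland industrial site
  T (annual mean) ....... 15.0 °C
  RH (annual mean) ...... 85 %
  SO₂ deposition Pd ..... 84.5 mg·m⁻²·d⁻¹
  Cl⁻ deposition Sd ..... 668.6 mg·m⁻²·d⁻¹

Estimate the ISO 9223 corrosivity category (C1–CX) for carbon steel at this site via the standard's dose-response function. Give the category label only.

carbon steel: temperature factor f = -0.054·(5.0) = -0.2700
  SO₂ term: 1.77·84.5^0.52·exp(0.02·85-0.2700) = 74.3
  Sd branch = 0.102·Sd^0.62·e^(0.033·RH+0.04·T) = 173.4 μm/a
  r_corr = 74.3 + 173.4 = 247.7 μm/a
248 μm/a falls in (200, 700] for carbon steel → category CX

CX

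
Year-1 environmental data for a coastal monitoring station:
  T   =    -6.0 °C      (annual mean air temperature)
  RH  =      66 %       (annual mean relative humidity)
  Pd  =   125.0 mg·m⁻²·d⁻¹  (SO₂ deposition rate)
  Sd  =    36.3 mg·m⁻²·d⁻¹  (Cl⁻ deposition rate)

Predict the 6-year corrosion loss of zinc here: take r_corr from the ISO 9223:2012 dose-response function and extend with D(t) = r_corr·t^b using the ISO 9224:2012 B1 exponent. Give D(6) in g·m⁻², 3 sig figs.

D(6) = 41.7 g·m⁻²

zinc: f(T) = +0.038·(T−10) [T≤10 °C] = -0.6080
  sulphur-dioxide contribution → 1.224 μm/a
  chloride contribution → 0.138 μm/a
  total first-year rate 1.362 μm/a
Power-law: D(6) = r_corr · 6^0.813
  D(6) = 1.362 × 6^0.813 = 1.362 × 4.292 = 5.845 μm
  Mass loss = 5.845 μm × 7.14 g/cm³ = 41.73 g·m⁻²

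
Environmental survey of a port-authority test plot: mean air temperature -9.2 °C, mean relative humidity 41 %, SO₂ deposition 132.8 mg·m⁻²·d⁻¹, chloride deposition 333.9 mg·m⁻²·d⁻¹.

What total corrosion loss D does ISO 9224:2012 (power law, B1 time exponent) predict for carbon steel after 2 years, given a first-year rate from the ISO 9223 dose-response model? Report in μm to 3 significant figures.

D(2) = 18.5 μm

carbon steel: T≤10 °C ⇒ hinge +0.150·(-9.2−10) = -2.8800
  Pd branch = 1.77·Pd^0.52·e^(0.02·RH+f) = 2.867 μm/a
  Sd branch = 0.102·Sd^0.62·e^(0.033·RH+0.04·T) = 10.02 μm/a
  r_corr = 2.867 + 10.02 = 12.89 μm/a
ISO 9224: D(t) = r_corr · t^b with b = 0.523 (carbon steel, B1)
  D(2) = 12.89 × 2^0.523 = 12.89 × 1.437 = 18.52 μm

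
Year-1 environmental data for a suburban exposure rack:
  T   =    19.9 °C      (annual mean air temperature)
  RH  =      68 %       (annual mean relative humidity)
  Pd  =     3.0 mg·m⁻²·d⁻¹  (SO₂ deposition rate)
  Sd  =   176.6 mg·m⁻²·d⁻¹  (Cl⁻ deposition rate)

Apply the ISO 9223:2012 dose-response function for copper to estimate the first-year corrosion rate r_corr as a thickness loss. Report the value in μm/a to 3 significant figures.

r_corr = 1.45 μm/a

copper: T>10 °C ⇒ hinge -0.080·(19.9−10) = -0.7920
  SO₂ term: 0.0053·3.0^0.26·exp(0.059·68-0.7920) = 0.1765
  Cl⁻ term: 0.01025·176.6^0.27·exp(0.036·68+0.049·19.9) = 1.271
  r_corr = 0.1765 + 1.271 = 1.447 μm/a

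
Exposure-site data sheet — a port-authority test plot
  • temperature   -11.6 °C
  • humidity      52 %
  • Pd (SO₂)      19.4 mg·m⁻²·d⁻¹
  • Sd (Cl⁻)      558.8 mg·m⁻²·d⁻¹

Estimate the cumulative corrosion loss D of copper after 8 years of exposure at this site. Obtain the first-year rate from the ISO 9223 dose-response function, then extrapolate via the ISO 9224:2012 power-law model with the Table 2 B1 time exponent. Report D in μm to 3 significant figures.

D(8) = 0.899 μm

copper: temperature factor f = +0.126·(-21.6) = -2.7216
  sulphur-dioxide contribution → 0.0162 μm/a
  chloride contribution → 0.2083 μm/a
  ⇒ r_corr(copper) = 0.2245 μm/a
Power-law: D(8) = r_corr · 8^0.667
  D(8) = 0.2245 × 8^0.667 = 0.2245 × 4.003 = 0.8985 μm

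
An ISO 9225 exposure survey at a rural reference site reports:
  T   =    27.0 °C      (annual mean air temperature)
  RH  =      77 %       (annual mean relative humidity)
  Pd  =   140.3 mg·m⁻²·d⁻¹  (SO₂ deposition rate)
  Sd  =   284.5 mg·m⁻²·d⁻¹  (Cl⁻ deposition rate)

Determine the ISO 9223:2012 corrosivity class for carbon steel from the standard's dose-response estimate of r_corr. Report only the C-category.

carbon steel: temperature factor f = -0.054·(17.0) = -0.9180
  Pd branch = 1.77·Pd^0.52·e^(0.02·RH+f) = 43.11 μm/a
  Sd branch = 0.102·Sd^0.62·e^(0.033·RH+0.04·T) = 126.7 μm/a
  r_corr = 43.11 + 126.7 = 169.8 μm/a
ISO 9223 Table 2 (carbon steel): 80 < 170 ≤ 200 μm/a ⇒ C5

C5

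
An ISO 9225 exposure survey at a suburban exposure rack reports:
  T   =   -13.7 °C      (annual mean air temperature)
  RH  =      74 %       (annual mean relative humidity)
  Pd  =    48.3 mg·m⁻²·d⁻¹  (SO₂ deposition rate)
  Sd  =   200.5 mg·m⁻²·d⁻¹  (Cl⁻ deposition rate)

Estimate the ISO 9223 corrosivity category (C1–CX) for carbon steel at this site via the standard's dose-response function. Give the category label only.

C2

carbon steel: temperature factor f = +0.150·(-23.7) = -3.5550
  sulphur-dioxide contribution → 1.669 μm/a
  chloride contribution → 18.13 μm/a
  ⇒ r_corr(carbon steel) = 19.8 μm/a
19.8 μm/a falls in (1.3, 25] for carbon steel → category C2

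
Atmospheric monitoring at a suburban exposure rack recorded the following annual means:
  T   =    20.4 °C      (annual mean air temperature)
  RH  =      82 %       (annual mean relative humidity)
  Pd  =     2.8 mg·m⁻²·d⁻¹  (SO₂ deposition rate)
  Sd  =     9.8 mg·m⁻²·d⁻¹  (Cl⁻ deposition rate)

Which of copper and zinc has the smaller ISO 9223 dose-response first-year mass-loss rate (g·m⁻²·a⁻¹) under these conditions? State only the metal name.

zinc

copper: f(T) = -0.080·(T−10) [T>10 °C] = -0.8320
  sulphur-dioxide contribution → 0.3805 μm/a
  chloride contribution → 0.9874 μm/a
  ⇒ r_corr(copper) = 1.368 μm/a
  mass loss = 1.368 μm/a × 8.96 g/cm³ = 12.26 g·m⁻²·a⁻¹
zinc: f(T) = -0.071·(T−10) [T>10 °C] = -0.7384
  sulphur-dioxide contribution → 0.4215 μm/a
  chloride contribution → 0.7015 μm/a
  total first-year rate 1.123 μm/a
  mass loss = 1.123 μm/a × 7.14 g/cm³ = 8.018 g·m⁻²·a⁻¹
Ordering by g·m⁻²·a⁻¹: copper (12.3) > zinc (8.02)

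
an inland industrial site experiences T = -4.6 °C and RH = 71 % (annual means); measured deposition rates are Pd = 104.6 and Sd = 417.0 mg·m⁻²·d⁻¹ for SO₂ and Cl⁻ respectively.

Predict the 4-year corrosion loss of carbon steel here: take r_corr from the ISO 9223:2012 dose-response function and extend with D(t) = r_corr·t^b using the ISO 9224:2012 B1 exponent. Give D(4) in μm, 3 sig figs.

carbon steel: T≤10 °C ⇒ hinge +0.150·(-4.6−10) = -2.1900
  Pd branch = 1.77·Pd^0.52·e^(0.02·RH+f) = 9.199 μm/a
  Cl⁻ term: 0.102·417.0^0.62·exp(0.033·71+0.04·-4.6) = 37.22
  sum: 9.199 + 37.22 → r_corr = 46.41 μm/a
Long-term exponent b (ISO 9224 Table 2, B1) = 0.523
  D(4) = 46.41 × 4^0.523 = 46.41 × 2.065 = 95.84 μm

D(4) = 95.8 μm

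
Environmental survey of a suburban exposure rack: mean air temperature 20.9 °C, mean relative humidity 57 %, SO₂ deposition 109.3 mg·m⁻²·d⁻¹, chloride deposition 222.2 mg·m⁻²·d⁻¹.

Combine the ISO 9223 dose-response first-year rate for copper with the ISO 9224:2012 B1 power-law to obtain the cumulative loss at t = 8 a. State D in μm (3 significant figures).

copper: f(T) = -0.080·(T−10) [T>10 °C] = -0.8720
  SO₂ term: 0.0053·109.3^0.26·exp(0.059·57-0.8720) = 0.2168
  Cl⁻ term: 0.01025·222.2^0.27·exp(0.036·57+0.049·20.9) = 0.9556
  r_corr = 0.2168 + 0.9556 = 1.172 μm/a
Long-term exponent b (ISO 9224 Table 2, B1) = 0.667
  D(8) = 1.172 × 8^0.667 = 1.172 × 4.003 = 4.693 μm

D(8) = 4.69 μm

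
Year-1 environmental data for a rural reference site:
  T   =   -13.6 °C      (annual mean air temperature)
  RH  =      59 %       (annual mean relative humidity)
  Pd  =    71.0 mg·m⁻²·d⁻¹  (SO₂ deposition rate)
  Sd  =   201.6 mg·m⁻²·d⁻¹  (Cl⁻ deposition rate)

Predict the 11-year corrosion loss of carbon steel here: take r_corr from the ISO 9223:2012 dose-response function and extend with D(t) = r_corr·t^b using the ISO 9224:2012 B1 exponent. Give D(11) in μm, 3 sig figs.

carbon steel: temperature factor f = +0.150·(-23.6) = -3.5400
  Pd branch = 1.77·Pd^0.52·e^(0.02·RH+f) = 1.534 μm/a
  Cl⁻ term: 0.102·201.6^0.62·exp(0.033·59+0.04·-13.6) = 11.14
  sum: 1.534 + 11.14 → r_corr = 12.67 μm/a
ISO 9224: D(t) = r_corr · t^b with b = 0.523 (carbon steel, B1)
  D(11) = 12.67 × 11^0.523 = 12.67 × 3.505 = 44.4 μm

D(11) = 44.4 μm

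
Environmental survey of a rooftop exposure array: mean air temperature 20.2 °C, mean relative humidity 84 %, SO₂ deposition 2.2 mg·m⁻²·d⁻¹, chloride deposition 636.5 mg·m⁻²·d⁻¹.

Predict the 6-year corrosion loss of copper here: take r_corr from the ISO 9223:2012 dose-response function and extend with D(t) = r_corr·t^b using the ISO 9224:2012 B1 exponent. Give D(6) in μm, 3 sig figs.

copper: T>10 °C ⇒ hinge -0.080·(20.2−10) = -0.8160
  Pd branch = 0.0053·Pd^0.26·e^(0.059·RH+f) = 0.4086 μm/a
  Cl⁻ term: 0.01025·636.5^0.27·exp(0.036·84+0.049·20.2) = 3.243
  sum: 0.4086 + 3.243 → r_corr = 3.651 μm/a
ISO 9224: D(t) = r_corr · t^b with b = 0.667 (copper, B1)
  D(6) = 3.651 × 6^0.667 = 3.651 × 3.304 = 12.06 μm

D(6) = 12.1 μm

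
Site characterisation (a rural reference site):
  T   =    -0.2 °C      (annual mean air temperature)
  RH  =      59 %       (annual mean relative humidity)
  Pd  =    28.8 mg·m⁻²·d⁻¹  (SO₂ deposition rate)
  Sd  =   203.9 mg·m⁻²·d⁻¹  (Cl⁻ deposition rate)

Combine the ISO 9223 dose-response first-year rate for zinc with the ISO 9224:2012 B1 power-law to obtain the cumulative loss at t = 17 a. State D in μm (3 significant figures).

zinc: temperature factor f = +0.038·(-10.2) = -0.3876
  SO₂ term: 0.0129·28.8^0.44·exp(0.046·59-0.3876) = 0.5795
  Cl⁻ term: 0.0175·203.9^0.57·exp(0.008·59+0.085·-0.2) = 0.5715
  r_corr = 0.5795 + 0.5715 = 1.151 μm/a
Power-law: D(17) = r_corr · 17^0.813
  D(17) = 1.151 × 17^0.813 = 1.151 × 10.01 = 11.52 μm

D(17) = 11.5 μm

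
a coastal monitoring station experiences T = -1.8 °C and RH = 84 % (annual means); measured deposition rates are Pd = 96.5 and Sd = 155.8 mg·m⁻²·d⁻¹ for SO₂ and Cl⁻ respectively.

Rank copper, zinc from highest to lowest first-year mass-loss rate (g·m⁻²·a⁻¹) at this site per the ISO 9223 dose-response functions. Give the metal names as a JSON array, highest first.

copper: T≤10 °C ⇒ hinge +0.126·(-1.8−10) = -1.4868
  SO₂ term: 0.0053·96.5^0.26·exp(0.059·84-1.4868) = 0.5584
  Sd branch = 0.01025·Sd^0.27·e^(0.036·RH+0.049·T) = 0.7546 μm/a
  sum: 0.5584 + 0.7546 → r_corr = 1.313 μm/a
  mass loss = 1.313 μm/a × 8.96 g/cm³ = 11.76 g·m⁻²·a⁻¹
zinc: T≤10 °C ⇒ hinge +0.038·(-1.8−10) = -0.4484
  Pd branch = 0.0129·Pd^0.44·e^(0.046·RH+f) = 2.932 μm/a
  Cl⁻ term: 0.0175·155.8^0.57·exp(0.008·84+0.085·-1.8) = 0.5226
  r_corr = 2.932 + 0.5226 = 3.455 μm/a
  mass loss = 3.455 μm/a × 7.14 g/cm³ = 24.67 g·m⁻²·a⁻¹
Ordering by g·m⁻²·a⁻¹: zinc (24.7) > copper (11.8)

["zinc", "copper"]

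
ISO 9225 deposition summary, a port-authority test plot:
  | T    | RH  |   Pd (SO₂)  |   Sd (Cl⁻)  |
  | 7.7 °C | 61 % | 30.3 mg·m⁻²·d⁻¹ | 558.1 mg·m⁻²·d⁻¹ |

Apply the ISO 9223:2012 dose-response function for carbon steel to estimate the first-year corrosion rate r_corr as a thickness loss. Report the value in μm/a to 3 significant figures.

r_corr = 77.5 μm/a

carbon steel: temperature factor f = +0.150·(-2.3) = -0.3450
  Pd branch = 1.77·Pd^0.52·e^(0.02·RH+f) = 25.02 μm/a
  Sd branch = 0.102·Sd^0.62·e^(0.033·RH+0.04·T) = 52.43 μm/a
  r_corr = 25.02 + 52.43 = 77.45 μm/a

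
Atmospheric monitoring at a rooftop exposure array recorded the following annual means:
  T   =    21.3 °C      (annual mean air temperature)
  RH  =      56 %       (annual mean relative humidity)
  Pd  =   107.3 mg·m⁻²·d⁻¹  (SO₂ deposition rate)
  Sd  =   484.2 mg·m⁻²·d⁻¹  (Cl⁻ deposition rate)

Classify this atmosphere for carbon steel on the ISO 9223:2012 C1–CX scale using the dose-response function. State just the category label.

carbon steel: T>10 °C ⇒ hinge -0.054·(21.3−10) = -0.6102
  SO₂ term: 1.77·107.3^0.52·exp(0.02·56-0.6102) = 33.52
  Sd branch = 0.102·Sd^0.62·e^(0.033·RH+0.04·T) = 70.13 μm/a
  r_corr = 33.52 + 70.13 = 103.6 μm/a
104 μm/a falls in (80, 200] for carbon steel → category C5

C5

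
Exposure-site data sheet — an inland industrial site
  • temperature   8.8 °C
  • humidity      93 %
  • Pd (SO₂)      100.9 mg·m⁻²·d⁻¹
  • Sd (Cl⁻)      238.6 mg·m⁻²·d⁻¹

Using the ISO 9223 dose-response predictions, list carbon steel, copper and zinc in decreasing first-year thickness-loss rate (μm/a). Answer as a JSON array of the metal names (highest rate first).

carbon steel: T≤10 °C ⇒ hinge +0.150·(8.8−10) = -0.1800
  sulphur-dioxide contribution → 104.6 μm/a
  chloride contribution → 93 μm/a
  total first-year rate 197.6 μm/a
copper: T≤10 °C ⇒ hinge +0.126·(8.8−10) = -0.1512
  sulphur-dioxide contribution → 3.653 μm/a
  chloride contribution → 1.968 μm/a
  ⇒ r_corr(copper) = 5.62 μm/a
zinc: f(T) = +0.038·(T−10) [T≤10 °C] = -0.0456
  sulphur-dioxide contribution → 6.767 μm/a
  chloride contribution → 1.763 μm/a
  ⇒ r_corr(zinc) = 8.53 μm/a
Ordering by μm/a: carbon steel (198) > zinc (8.53) > copper (5.62)

["carbon steel", "zinc", "copper"]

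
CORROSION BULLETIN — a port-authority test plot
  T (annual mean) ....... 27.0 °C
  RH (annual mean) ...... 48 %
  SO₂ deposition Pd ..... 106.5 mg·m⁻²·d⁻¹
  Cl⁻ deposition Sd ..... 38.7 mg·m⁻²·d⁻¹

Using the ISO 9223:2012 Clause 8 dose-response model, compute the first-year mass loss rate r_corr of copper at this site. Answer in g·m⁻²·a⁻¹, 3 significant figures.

r_corr = 5.91 g·m⁻²·a⁻¹

copper: temperature factor f = -0.080·(17.0) = -1.3600
  sulphur-dioxide contribution → 0.07774 μm/a
  chloride contribution → 0.5814 μm/a
  total first-year rate 0.6591 μm/a
Convert to mass loss: 0.6591 μm/a × 8.96 g/cm³ = 5.905 g·m⁻²·a⁻¹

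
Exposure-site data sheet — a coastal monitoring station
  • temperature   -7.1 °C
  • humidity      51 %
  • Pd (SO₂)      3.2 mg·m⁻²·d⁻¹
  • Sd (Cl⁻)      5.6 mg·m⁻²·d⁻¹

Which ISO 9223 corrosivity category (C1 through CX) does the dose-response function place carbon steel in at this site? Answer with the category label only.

C2

carbon steel: T≤10 °C ⇒ hinge +0.150·(-7.1−10) = -2.5650
  sulphur-dioxide contribution → 0.6913 μm/a
  chloride contribution → 1.202 μm/a
  total first-year rate 1.894 μm/a
Category bounds: 1.3…25 μm/a bracket r_corr ⇒ C2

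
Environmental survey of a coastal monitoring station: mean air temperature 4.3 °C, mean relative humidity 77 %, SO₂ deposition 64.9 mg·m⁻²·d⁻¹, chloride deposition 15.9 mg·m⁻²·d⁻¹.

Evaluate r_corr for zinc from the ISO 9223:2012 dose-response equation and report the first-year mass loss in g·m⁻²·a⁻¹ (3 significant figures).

zinc: f(T) = +0.038·(T−10) [T≤10 °C] = -0.2166
  sulphur-dioxide contribution → 2.25 μm/a
  chloride contribution → 0.226 μm/a
  ⇒ r_corr(zinc) = 2.476 μm/a
Convert to mass loss: 2.476 μm/a × 7.14 g/cm³ = 17.68 g·m⁻²·a⁻¹

r_corr = 17.7 g·m⁻²·a⁻¹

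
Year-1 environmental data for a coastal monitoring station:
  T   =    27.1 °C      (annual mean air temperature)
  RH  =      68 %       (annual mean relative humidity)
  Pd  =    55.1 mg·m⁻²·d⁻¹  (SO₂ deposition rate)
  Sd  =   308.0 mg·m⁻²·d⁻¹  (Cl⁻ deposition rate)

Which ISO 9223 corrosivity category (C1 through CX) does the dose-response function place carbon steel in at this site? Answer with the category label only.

carbon steel: temperature factor f = -0.054·(17.1) = -0.9234
  SO₂ term: 1.77·55.1^0.52·exp(0.02·68-0.9234) = 22.03
  Sd branch = 0.102·Sd^0.62·e^(0.033·RH+0.04·T) = 99.27 μm/a
  r_corr = 22.03 + 99.27 = 121.3 μm/a
121 μm/a falls in (80, 200] for carbon steel → category C5

C5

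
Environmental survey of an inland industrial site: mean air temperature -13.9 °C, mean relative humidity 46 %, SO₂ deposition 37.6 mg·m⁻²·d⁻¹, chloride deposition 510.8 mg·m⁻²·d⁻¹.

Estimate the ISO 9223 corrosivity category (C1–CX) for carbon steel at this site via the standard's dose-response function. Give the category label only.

C2

carbon steel: T≤10 °C ⇒ hinge +0.150·(-13.9−10) = -3.5850
  sulphur-dioxide contribution → 0.8122 μm/a
  chloride contribution → 12.75 μm/a
  total first-year rate 13.56 μm/a
13.6 μm/a falls in (1.3, 25] for carbon steel → category C2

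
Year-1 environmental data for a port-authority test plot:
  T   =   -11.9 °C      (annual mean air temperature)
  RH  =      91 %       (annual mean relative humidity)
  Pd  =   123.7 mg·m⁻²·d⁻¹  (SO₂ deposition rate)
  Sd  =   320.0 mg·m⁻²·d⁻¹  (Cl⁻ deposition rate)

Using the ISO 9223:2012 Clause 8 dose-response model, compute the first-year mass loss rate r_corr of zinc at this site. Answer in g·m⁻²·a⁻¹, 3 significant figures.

zinc: f(T) = +0.038·(T−10) [T≤10 °C] = -0.8322
  sulphur-dioxide contribution → 3.074 μm/a
  chloride contribution → 0.3531 μm/a
  ⇒ r_corr(zinc) = 3.428 μm/a
Convert to mass loss: 3.428 μm/a × 7.14 g/cm³ = 24.47 g·m⁻²·a⁻¹

r_corr = 24.5 g·m⁻²·a⁻¹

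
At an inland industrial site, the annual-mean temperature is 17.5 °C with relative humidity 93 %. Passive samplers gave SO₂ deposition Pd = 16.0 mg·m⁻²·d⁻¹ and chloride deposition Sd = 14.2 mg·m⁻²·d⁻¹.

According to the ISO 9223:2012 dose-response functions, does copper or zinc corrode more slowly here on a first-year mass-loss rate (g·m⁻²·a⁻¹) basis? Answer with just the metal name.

copper: T>10 °C ⇒ hinge -0.080·(17.5−10) = -0.6000
  sulphur-dioxide contribution → 1.445 μm/a
  chloride contribution → 1.407 μm/a
  ⇒ r_corr(copper) = 2.852 μm/a
  mass loss = 2.852 μm/a × 8.96 g/cm³ = 25.55 g·m⁻²·a⁻¹
zinc: temperature factor f = -0.071·(7.5) = -0.5325
  sulphur-dioxide contribution → 1.849 μm/a
  chloride contribution → 0.7396 μm/a
  ⇒ r_corr(zinc) = 2.589 μm/a
  mass loss = 2.589 μm/a × 7.14 g/cm³ = 18.49 g·m⁻²·a⁻¹
Ordering by g·m⁻²·a⁻¹: copper (25.5) > zinc (18.5)

zinc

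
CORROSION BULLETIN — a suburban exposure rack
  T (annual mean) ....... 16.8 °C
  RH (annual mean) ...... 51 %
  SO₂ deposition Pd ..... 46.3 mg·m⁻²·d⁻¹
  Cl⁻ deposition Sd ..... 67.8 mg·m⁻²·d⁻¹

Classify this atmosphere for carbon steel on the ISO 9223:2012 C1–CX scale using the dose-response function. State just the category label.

carbon steel: T>10 °C ⇒ hinge -0.054·(16.8−10) = -0.3672
  SO₂ term: 1.77·46.3^0.52·exp(0.02·51-0.3672) = 24.98
  Sd branch = 0.102·Sd^0.62·e^(0.033·RH+0.04·T) = 14.68 μm/a
  r_corr = 24.98 + 14.68 = 39.66 μm/a
ISO 9223 Table 2 (carbon steel): 25 < 39.7 ≤ 50 μm/a ⇒ C3

C3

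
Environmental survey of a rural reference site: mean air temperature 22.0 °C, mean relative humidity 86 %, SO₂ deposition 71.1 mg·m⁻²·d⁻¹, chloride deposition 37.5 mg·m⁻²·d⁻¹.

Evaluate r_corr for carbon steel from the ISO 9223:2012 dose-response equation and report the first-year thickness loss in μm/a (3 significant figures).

r_corr = 87.2 μm/a

carbon steel: temperature factor f = -0.054·(12.0) = -0.6480
  SO₂ term: 1.77·71.1^0.52·exp(0.02·86-0.6480) = 47.48
  Cl⁻ term: 0.102·37.5^0.62·exp(0.033·86+0.04·22.0) = 39.74
  r_corr = 47.48 + 39.74 = 87.22 μm/a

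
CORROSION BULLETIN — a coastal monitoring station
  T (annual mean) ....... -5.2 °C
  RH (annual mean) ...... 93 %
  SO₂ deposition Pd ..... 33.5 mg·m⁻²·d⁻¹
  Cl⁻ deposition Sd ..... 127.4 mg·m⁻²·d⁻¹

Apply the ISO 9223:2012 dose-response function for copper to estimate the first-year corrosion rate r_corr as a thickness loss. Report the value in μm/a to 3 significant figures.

copper: T≤10 °C ⇒ hinge +0.126·(-5.2−10) = -1.9152
  Pd branch = 0.0053·Pd^0.26·e^(0.059·RH+f) = 0.4699 μm/a
  Sd branch = 0.01025·Sd^0.27·e^(0.036·RH+0.049·T) = 0.8365 μm/a
  sum: 0.4699 + 0.8365 → r_corr = 1.306 μm/a

r_corr = 1.31 μm/a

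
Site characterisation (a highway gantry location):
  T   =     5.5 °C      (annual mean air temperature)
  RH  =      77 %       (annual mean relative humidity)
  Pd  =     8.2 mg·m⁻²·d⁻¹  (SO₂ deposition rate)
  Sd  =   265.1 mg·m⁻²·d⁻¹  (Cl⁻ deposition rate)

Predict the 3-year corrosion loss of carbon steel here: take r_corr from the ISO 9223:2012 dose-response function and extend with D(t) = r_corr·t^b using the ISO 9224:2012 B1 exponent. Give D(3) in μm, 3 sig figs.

D(3) = 113 μm

carbon steel: T≤10 °C ⇒ hinge +0.150·(5.5−10) = -0.6750
  SO₂ term: 1.77·8.2^0.52·exp(0.02·77-0.6750) = 12.56
  Sd branch = 0.102·Sd^0.62·e^(0.033·RH+0.04·T) = 51.31 μm/a
  sum: 12.56 + 51.31 → r_corr = 63.87 μm/a
Long-term exponent b (ISO 9224 Table 2, B1) = 0.523
  D(3) = 63.87 × 3^0.523 = 63.87 × 1.776 = 113.4 μm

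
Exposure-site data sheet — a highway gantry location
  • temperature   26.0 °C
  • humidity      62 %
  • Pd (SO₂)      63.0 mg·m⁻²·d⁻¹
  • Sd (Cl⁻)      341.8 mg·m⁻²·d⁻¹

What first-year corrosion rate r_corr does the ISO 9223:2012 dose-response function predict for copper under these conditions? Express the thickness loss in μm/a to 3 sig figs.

copper: f(T) = -0.080·(T−10) [T>10 °C] = -1.2800
  SO₂ term: 0.0053·63.0^0.26·exp(0.059·62-1.2800) = 0.1678
  Sd branch = 0.01025·Sd^0.27·e^(0.036·RH+0.049·T) = 1.65 μm/a
  r_corr = 0.1678 + 1.65 = 1.818 μm/a

r_corr = 1.82 μm/a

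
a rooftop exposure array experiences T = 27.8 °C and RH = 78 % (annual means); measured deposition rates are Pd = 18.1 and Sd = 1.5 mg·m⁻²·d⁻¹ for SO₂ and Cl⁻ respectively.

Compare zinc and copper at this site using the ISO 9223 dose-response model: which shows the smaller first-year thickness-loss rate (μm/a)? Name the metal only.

zinc: temperature factor f = -0.071·(17.8) = -1.2638
  SO₂ term: 0.0129·18.1^0.44·exp(0.046·78-1.2638) = 0.4714
  Cl⁻ term: 0.0175·1.5^0.57·exp(0.008·78+0.085·27.8) = 0.4372
  r_corr = 0.4714 + 0.4372 = 0.9085 μm/a
copper: temperature factor f = -0.080·(17.8) = -1.4240
  Pd branch = 0.0053·Pd^0.26·e^(0.059·RH+f) = 0.2701 μm/a
  Sd branch = 0.01025·Sd^0.27·e^(0.036·RH+0.049·T) = 0.7402 μm/a
  sum: 0.2701 + 0.7402 → r_corr = 1.01 μm/a
Ordering by μm/a: copper (1.01) > zinc (0.909)

zinc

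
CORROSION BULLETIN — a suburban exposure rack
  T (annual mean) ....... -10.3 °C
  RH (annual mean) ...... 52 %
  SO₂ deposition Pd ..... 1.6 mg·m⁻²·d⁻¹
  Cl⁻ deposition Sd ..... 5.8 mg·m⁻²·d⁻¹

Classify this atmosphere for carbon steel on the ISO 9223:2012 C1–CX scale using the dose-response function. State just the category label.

carbon steel: T≤10 °C ⇒ hinge +0.150·(-10.3−10) = -3.0450
  sulphur-dioxide contribution → 0.3043 μm/a
  chloride contribution → 1.117 μm/a
  ⇒ r_corr(carbon steel) = 1.422 μm/a
ISO 9223 Table 2 (carbon steel): 1.3 < 1.42 ≤ 25 μm/a ⇒ C2

C2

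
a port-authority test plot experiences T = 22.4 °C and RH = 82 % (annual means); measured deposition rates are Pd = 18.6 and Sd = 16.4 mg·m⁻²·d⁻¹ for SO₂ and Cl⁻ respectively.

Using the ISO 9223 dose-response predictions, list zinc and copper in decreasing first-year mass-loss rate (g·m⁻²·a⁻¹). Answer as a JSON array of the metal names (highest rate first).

zinc: f(T) = -0.071·(T−10) [T>10 °C] = -0.8804
  Pd branch = 0.0129·Pd^0.44·e^(0.046·RH+f) = 0.8414 μm/a
  Sd branch = 0.0175·Sd^0.57·e^(0.008·RH+0.085·T) = 1.115 μm/a
  r_corr = 0.8414 + 1.115 = 1.956 μm/a
  mass loss = 1.956 μm/a × 7.14 g/cm³ = 13.97 g·m⁻²·a⁻¹
copper: f(T) = -0.080·(T−10) [T>10 °C] = -0.9920
  Pd branch = 0.0053·Pd^0.26·e^(0.059·RH+f) = 0.5305 μm/a
  Sd branch = 0.01025·Sd^0.27·e^(0.036·RH+0.049·T) = 1.252 μm/a
  sum: 0.5305 + 1.252 → r_corr = 1.782 μm/a
  mass loss = 1.782 μm/a × 8.96 g/cm³ = 15.97 g·m⁻²·a⁻¹
Ordering by g·m⁻²·a⁻¹: copper (16) > zinc (14)

["copper", "zinc"]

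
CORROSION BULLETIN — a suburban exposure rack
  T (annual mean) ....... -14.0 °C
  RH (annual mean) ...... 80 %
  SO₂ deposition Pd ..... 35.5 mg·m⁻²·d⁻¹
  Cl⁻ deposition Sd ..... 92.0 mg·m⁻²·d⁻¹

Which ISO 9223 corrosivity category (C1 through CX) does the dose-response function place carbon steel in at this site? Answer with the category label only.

carbon steel: f(T) = +0.150·(T−10) [T≤10 °C] = -3.6000
  Pd branch = 1.77·Pd^0.52·e^(0.02·RH+f) = 1.533 μm/a
  Cl⁻ term: 0.102·92.0^0.62·exp(0.033·80+0.04·-14.0) = 13.47
  r_corr = 1.533 + 13.47 = 15.01 μm/a
Category bounds: 1.3…25 μm/a bracket r_corr ⇒ C2

C2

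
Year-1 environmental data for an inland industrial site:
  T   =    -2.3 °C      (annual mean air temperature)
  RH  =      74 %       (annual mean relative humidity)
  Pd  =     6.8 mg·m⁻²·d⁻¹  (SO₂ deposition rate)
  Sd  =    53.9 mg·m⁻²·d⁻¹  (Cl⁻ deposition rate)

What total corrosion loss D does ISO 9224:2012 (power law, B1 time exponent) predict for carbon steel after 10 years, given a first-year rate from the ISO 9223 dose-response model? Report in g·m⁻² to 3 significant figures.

D(10) = 419 g·m⁻²

carbon steel: f(T) = +0.150·(T−10) [T≤10 °C] = -1.8450
  Pd branch = 1.77·Pd^0.52·e^(0.02·RH+f) = 3.329 μm/a
  Cl⁻ term: 0.102·53.9^0.62·exp(0.033·74+0.04·-2.3) = 12.67
  r_corr = 3.329 + 12.67 = 16 μm/a
Power-law: D(10) = r_corr · 10^0.523
  D(10) = 16 × 10^0.523 = 16 × 3.334 = 53.35 μm
  Mass loss = 53.35 μm × 7.85 g/cm³ = 418.8 g·m⁻²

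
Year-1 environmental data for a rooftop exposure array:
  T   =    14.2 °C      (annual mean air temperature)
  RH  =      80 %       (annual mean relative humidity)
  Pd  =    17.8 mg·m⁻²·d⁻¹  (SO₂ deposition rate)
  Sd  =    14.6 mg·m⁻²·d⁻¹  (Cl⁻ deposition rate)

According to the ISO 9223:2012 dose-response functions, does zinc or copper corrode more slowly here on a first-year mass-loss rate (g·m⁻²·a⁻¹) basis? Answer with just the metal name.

zinc: temperature factor f = -0.071·(4.2) = -0.2982
  SO₂ term: 0.0129·17.8^0.44·exp(0.046·80-0.2982) = 1.347
  Sd branch = 0.0175·Sd^0.57·e^(0.008·RH+0.085·T) = 0.5115 μm/a
  r_corr = 1.347 + 0.5115 = 1.859 μm/a
  mass loss = 1.859 μm/a × 7.14 g/cm³ = 13.27 g·m⁻²·a⁻¹
copper: T>10 °C ⇒ hinge -0.080·(14.2−10) = -0.3360
  Pd branch = 0.0053·Pd^0.26·e^(0.059·RH+f) = 0.8981 μm/a
  Sd branch = 0.01025·Sd^0.27·e^(0.036·RH+0.049·T) = 0.7552 μm/a
  sum: 0.8981 + 0.7552 → r_corr = 1.653 μm/a
  mass loss = 1.653 μm/a × 8.96 g/cm³ = 14.81 g·m⁻²·a⁻¹
Ordering by g·m⁻²·a⁻¹: copper (14.8) > zinc (13.3)

zinc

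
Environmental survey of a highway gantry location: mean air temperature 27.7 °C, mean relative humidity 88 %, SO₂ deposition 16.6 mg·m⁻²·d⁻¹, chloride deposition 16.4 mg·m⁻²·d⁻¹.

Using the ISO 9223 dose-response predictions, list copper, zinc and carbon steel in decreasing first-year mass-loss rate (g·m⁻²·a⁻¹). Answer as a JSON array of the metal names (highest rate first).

["carbon steel", "copper", "zinc"]

copper: T>10 °C ⇒ hinge -0.080·(27.7−10) = -1.4160
  SO₂ term: 0.0053·16.6^0.26·exp(0.059·88-1.4160) = 0.4802
  Sd branch = 0.01025·Sd^0.27·e^(0.036·RH+0.049·T) = 2.014 μm/a
  r_corr = 0.4802 + 2.014 = 2.494 μm/a
  mass loss = 2.494 μm/a × 8.96 g/cm³ = 22.35 g·m⁻²·a⁻¹
zinc: T>10 °C ⇒ hinge -0.071·(27.7−10) = -1.2567
  SO₂ term: 0.0129·16.6^0.44·exp(0.046·88-1.2567) = 0.7239
  Cl⁻ term: 0.0175·16.4^0.57·exp(0.008·88+0.085·27.7) = 1.836
  sum: 0.7239 + 1.836 → r_corr = 2.56 μm/a
  mass loss = 2.56 μm/a × 7.14 g/cm³ = 18.28 g·m⁻²·a⁻¹
carbon steel: f(T) = -0.054·(T−10) [T>10 °C] = -0.9558
  Pd branch = 1.77·Pd^0.52·e^(0.02·RH+f) = 17.05 μm/a
  Cl⁻ term: 0.102·16.4^0.62·exp(0.033·88+0.04·27.7) = 31.93
  r_corr = 17.05 + 31.93 = 48.98 μm/a
  mass loss = 48.98 μm/a × 7.85 g/cm³ = 384.5 g·m⁻²·a⁻¹
Ordering by g·m⁻²·a⁻¹: carbon steel (384) > copper (22.3) > zinc (18.3)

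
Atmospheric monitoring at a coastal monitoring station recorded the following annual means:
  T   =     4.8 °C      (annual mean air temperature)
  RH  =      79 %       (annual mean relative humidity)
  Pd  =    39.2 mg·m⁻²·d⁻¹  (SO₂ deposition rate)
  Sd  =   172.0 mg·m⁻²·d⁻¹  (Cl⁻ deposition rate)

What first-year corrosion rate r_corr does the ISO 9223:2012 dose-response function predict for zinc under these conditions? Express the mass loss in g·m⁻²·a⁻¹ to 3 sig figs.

r_corr = 21.0 g·m⁻²·a⁻¹

zinc: f(T) = +0.038·(T−10) [T≤10 °C] = -0.1976
  Pd branch = 0.0129·Pd^0.44·e^(0.046·RH+f) = 2.014 μm/a
  Cl⁻ term: 0.0175·172.0^0.57·exp(0.008·79+0.085·4.8) = 0.931
  sum: 2.014 + 0.931 → r_corr = 2.945 μm/a
Convert to mass loss: 2.945 μm/a × 7.14 g/cm³ = 21.03 g·m⁻²·a⁻¹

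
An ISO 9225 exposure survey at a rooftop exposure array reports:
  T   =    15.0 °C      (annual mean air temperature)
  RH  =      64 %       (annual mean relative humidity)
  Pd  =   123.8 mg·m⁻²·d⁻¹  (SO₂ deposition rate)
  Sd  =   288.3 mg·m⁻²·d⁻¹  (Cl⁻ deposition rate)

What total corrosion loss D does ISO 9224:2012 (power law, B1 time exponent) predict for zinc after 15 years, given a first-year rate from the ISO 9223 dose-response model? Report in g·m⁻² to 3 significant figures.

D(15) = 263 g·m⁻²

zinc: f(T) = -0.071·(T−10) [T>10 °C] = -0.3550
  SO₂ term: 0.0129·123.8^0.44·exp(0.046·64-0.3550) = 1.431
  Cl⁻ term: 0.0175·288.3^0.57·exp(0.008·64+0.085·15.0) = 2.638
  r_corr = 1.431 + 2.638 = 4.069 μm/a
Long-term exponent b (ISO 9224 Table 2, B1) = 0.813
  D(15) = 4.069 × 15^0.813 = 4.069 × 9.04 = 36.79 μm
  Mass loss = 36.79 μm × 7.14 g/cm³ = 262.6 g·m⁻²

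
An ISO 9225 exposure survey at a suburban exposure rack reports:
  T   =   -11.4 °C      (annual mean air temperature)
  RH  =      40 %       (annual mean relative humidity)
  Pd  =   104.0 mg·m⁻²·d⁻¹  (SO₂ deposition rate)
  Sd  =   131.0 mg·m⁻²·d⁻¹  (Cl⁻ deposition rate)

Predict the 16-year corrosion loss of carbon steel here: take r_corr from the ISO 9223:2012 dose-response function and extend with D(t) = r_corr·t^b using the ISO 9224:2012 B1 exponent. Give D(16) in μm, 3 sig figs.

D(16) = 28.8 μm

carbon steel: temperature factor f = +0.150·(-21.4) = -3.2100
  sulphur-dioxide contribution → 1.779 μm/a
  chloride contribution → 4.972 μm/a
  total first-year rate 6.751 μm/a
Power-law: D(16) = r_corr · 16^0.523
  D(16) = 6.751 × 16^0.523 = 6.751 × 4.263 = 28.78 μm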